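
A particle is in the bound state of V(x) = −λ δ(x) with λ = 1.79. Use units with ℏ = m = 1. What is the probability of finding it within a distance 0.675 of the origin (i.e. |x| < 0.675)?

The normalised bound state is ψ = √κ e^{−κ|x|} with κ = mλ/ℏ² = 1.790.
P(|x| < d) = ∫_{−d}^{d} κ e^{−2κ|x|} dx = 1 − e^{−2κd} = 1 − e^{−2.417} = 0.9108.

P = 0.911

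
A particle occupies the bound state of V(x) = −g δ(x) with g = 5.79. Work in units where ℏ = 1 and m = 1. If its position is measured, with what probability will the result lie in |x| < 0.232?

P = 0.932

The normalised bound state is ψ = √κ e^{−κ|x|} with κ = mg/ℏ² = 5.790.
P(|x| < d) = ∫_{−d}^{d} κ e^{−2κ|x|} dx = 1 − e^{−2κd} = 1 − e^{−2.687} = 0.9319.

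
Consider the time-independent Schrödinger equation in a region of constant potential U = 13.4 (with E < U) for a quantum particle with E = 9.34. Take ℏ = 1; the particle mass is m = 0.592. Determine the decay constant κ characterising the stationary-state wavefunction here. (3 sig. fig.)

κ = 2.19

Since E < U the TISE in this region is ψ'' = κ²ψ with κ = √(2m(U − E))/ℏ.
κ = √(2 × 0.592 × 4.06) = 2.192.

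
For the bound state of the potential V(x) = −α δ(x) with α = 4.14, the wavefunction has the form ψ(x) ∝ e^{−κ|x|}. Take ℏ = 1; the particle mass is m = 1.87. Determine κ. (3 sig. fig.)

κ = 7.74

Integrating the TISE across x = 0 gives the cusp condition ψ'(0⁺) − ψ'(0⁻) = −(2mα/ℏ²)ψ(0).
With ψ ∝ e^{−κ|x|} this yields −2κ = −2mα/ℏ², so κ = mα/ℏ² = 7.742.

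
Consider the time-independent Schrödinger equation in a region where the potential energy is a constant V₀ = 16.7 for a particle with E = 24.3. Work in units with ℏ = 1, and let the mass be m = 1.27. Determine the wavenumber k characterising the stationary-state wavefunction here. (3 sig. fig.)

With E > V₀ the solution is oscillatory, ψ ∝ e^{±ikx} with k = √(2m(E − V₀))/ℏ.
k = √(2 × 1.27 × 7.6) = 4.394.

k = 4.39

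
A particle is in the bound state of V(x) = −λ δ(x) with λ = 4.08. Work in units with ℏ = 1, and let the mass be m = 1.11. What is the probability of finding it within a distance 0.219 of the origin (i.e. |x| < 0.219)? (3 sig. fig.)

P = 0.862

The normalised bound state is ψ = √κ e^{−κ|x|} with κ = mλ/ℏ² = 4.529.
P(|x| < d) = ∫_{−d}^{d} κ e^{−2κ|x|} dx = 1 − e^{−2κd} = 1 − e^{−1.984} = 0.8624.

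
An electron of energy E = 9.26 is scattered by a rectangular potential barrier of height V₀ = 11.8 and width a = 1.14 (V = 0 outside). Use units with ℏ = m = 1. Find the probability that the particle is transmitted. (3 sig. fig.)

T = 0.0158

Since E < V₀ the interior solution is evanescent with decay constant κ = √(2m(V₀ − E))/ℏ = 2.254.
κa = 2.569, sinh(κa) = 6.491.
The exact tunnelling result is T⁻¹ = 1 + V₀² sinh²(κa) / [4E(V₀ − E)] = 63.35, so T = 0.0158.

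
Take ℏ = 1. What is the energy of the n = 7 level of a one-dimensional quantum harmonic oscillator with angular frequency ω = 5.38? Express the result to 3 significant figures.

The oscillator eigenvalues are E_n = ℏω(n + ½), so E_7 = 5.38 × 7.5 = 40.35.

E = 40.4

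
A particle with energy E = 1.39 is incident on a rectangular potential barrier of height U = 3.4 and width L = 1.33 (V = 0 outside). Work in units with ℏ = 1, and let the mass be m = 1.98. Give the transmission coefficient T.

E < U: inside the barrier ψ ∝ e^{±κx} with κ = √(2m(U − E))/ℏ = 2.821.
κL = 3.752, sinh(κL) = 21.30.
Matching ψ, ψ′ at both faces gives T = [1 + U² sinh²(κL) / (4E(U − E))]⁻¹ = 1/470.2 = 0.00213.

T = 0.00213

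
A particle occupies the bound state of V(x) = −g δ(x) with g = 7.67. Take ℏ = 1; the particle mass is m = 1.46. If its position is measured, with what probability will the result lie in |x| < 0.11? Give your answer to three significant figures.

The normalised bound state is ψ = √κ e^{−κ|x|} with κ = mg/ℏ² = 11.20.
P(|x| < d) = ∫_{−d}^{d} κ e^{−2κ|x|} dx = 1 − e^{−2κd} = 1 − e^{−2.464} = 0.9149.

P = 0.915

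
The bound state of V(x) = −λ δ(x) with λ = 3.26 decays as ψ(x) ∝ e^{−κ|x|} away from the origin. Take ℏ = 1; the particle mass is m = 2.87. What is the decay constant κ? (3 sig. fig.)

Integrate −(ℏ²/2m)ψ'' − λδ(x)ψ = Eψ from −ε to +ε: the ψ'' term gives ψ'(0⁺) − ψ'(0⁻) and the δ term gives −(2mλ/ℏ²)ψ(0).
With ψ ∝ e^{−κ|x|} this yields −2κ = −2mλ/ℏ², so κ = mλ/ℏ² = 9.356.

κ = 9.36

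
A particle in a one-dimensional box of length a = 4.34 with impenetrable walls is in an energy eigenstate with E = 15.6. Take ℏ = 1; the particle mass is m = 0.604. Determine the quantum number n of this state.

n = 6

For an infinite well E_n = n²π²ℏ²/(2ma²), so n = (a/πℏ)√(2mE).
n = (4.34/π) × √(2 × 0.604 × 15.6) = 5.997 → n = 6.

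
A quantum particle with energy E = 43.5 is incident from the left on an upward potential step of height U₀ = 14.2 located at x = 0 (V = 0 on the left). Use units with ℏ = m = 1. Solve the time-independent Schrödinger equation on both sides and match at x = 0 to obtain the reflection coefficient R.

R = 0.00970

The wavenumbers are k₁ = √(2mE)/ℏ = 9.327 on the left and k₂ = √(2m(E − U₀))/ℏ = 7.655 on the right.
Continuity of ψ and ψ′ at the step yields the reflection amplitude r = (k₁ − k₂)/(k₁ + k₂) = 0.09847; thus R = |r|² = 0.009697, T = 0.9903.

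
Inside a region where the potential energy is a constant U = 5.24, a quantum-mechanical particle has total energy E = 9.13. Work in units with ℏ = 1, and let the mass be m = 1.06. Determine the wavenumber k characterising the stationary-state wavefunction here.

k = 2.87

With E > U the solution is oscillatory, ψ ∝ e^{±ikx} with k = √(2m(E − U))/ℏ.
k = √(2 × 1.06 × 3.89) = 2.872.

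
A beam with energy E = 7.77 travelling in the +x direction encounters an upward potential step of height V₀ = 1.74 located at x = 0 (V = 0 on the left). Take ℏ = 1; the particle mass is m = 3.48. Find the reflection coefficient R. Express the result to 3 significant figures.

R = 0.00401

The wavenumbers are k₁ = √(2mE)/ℏ = 7.354 on the left and k₂ = √(2m(E − V₀))/ℏ = 6.478 on the right.
Continuity of ψ and ψ′ at the step yields the reflection amplitude r = (k₁ − k₂)/(k₁ + k₂) = 0.06330; thus R = |r|² = 0.004006, T = 0.9960.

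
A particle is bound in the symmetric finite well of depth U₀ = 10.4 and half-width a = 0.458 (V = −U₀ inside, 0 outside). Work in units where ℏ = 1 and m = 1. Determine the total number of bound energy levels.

Define the well-strength parameter z₀ = (a/ℏ)√(2mU₀) = 0.458 × √(2·1·10.4) = 2.089.
A new bound state (alternating even/odd) appears each time z₀ passes a multiple of π/2, so N = ⌊2z₀/π⌋ + 1 = ⌊1.330⌋ + 1 = 2.

N = 2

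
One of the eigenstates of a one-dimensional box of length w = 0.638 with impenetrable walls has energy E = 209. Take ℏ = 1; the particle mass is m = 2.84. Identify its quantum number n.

For an infinite well E_n = n²π²ℏ²/(2mw²), so n = (w/πℏ)√(2mE).
n = (0.638/π) × √(2 × 2.84 × 209) = 6.997 → n = 7.

n = 7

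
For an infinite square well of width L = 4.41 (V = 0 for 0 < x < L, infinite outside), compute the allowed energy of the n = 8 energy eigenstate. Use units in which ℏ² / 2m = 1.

E = 32.5

Requiring ψ(0) = ψ(L) = 0 quantises k = nπ/L, hence E_n = ℏ²k²/2m = n²π²ℏ²/(2mL²).
E_8 = 8² × π² / (2 × 0.5 × 4.41²) = 32.48.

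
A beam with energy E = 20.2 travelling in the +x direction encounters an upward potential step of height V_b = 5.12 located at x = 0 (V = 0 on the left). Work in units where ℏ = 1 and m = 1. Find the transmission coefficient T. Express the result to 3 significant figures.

T = 0.995

The wavenumbers are k₁ = √(2mE)/ℏ = 6.356 on the left and k₂ = √(2m(E − V_b))/ℏ = 5.492 on the right.
Continuity of ψ and ψ′ at the step yields the reflection amplitude r = (k₁ − k₂)/(k₁ + k₂) = 0.07295; thus R = |r|² = 0.005321, T = 0.9947.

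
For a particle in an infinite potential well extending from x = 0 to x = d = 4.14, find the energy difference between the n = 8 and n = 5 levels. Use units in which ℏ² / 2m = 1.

E_n = n²π²ℏ²/(2md²), so ΔE = (8² − 5²) π²ℏ²/(2md²).
ΔE = 39 × π² / (2 × 0.5 × 4.14²) = 22.46.

ΔE = 22.5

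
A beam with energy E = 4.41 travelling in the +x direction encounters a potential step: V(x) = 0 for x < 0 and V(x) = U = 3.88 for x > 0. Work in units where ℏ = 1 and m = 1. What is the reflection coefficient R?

R = 0.235

The wavenumbers are k₁ = √(2mE)/ℏ = 2.970 on the left and k₂ = √(2m(E − U))/ℏ = 1.030 on the right.
Continuity of ψ and ψ′ at the step yields the reflection amplitude r = (k₁ − k₂)/(k₁ + k₂) = 0.4851; thus R = |r|² = 0.2354, T = 0.7646.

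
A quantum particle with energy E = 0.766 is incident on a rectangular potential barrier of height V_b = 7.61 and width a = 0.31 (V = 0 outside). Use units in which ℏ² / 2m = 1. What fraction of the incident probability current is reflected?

E < V_b: inside the barrier ψ ∝ e^{±κx} with κ = √(2m(V_b − E))/ℏ = 2.616.
κa = 0.8110, sinh(κa) = 0.9029.
The exact tunnelling result is T⁻¹ = 1 + V_b² sinh²(κa) / [4E(V_b − E)] = 3.251, so T = 0.308.
R = 1 − T = 0.692.

R = 0.692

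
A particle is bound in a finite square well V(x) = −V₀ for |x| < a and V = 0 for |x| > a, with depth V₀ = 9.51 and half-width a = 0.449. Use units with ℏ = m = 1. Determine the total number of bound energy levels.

The dimensionless depth is z₀ = a√(2mV₀)/ℏ = 0.449 × √(19.02) = 1.958.
A new bound state (alternating even/odd) appears each time z₀ passes a multiple of π/2, so N = ⌊2z₀/π⌋ + 1 = ⌊1.247⌋ + 1 = 2.

N = 2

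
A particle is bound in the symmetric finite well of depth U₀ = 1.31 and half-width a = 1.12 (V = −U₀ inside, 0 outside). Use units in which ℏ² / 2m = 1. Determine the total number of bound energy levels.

Define the well-strength parameter z₀ = (a/ℏ)√(2mU₀) = 1.12 × √(2·0.5·1.31) = 1.282.
The even/odd transcendental equations gain one root per π/2 in z₀, giving N = 1 + ⌊2z₀/π⌋ = 1 + ⌊0.8161⌋ = 1.

N = 1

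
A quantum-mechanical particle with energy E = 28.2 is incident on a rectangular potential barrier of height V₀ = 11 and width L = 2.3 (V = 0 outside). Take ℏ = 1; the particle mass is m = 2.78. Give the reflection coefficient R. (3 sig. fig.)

E > V₀: inside the barrier k₂ = √(2m(E − V₀))/ℏ = 9.779, k₂L = 22.49.
T = [1 + V₀² sin²(k₂L) / (4E(E − V₀))]⁻¹ = 1/1.014 = 0.986.
R = 1 − T = 0.0142.

R = 0.0142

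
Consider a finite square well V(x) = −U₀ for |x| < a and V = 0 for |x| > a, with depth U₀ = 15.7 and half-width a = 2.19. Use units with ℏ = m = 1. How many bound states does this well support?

N = 8

Define the well-strength parameter z₀ = (a/ℏ)√(2mU₀) = 2.19 × √(2·1·15.7) = 12.27.
The even/odd transcendental equations gain one root per π/2 in z₀, giving N = 1 + ⌊2z₀/π⌋ = 1 + ⌊7.812⌋ = 8.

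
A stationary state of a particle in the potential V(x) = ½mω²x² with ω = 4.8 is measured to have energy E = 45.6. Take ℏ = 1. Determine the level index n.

n = 9

E_n = ℏω(n + ½) ⇒ n = E/(ℏω) − ½ = 45.6/4.8 − 0.5 = 9.000 → n = 9.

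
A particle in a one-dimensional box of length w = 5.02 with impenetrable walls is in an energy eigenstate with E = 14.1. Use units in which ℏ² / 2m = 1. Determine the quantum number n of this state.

From E_n = n²π²ℏ²/(2mw²) invert to n = √(2mw²E)/(πℏ).
n = (5.02/π) × √(2 × 0.5 × 14.1) = 6.000 → n = 6.

n = 6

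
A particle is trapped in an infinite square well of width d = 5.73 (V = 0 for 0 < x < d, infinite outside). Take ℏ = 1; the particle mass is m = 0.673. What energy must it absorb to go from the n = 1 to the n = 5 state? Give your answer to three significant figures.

E_n = n²π²ℏ²/(2md²), so ΔE = (5² − 1²) π²ℏ²/(2md²).
ΔE = 24 × π² / (2 × 0.673 × 5.73²) = 5.360.

ΔE = 5.36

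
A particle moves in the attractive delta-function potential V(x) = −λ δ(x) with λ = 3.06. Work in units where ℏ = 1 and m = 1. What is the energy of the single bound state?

E = -4.68

For x ≠ 0 the bound state is ψ ∝ e^{−κ|x|}; integrating the TISE across the delta gives the cusp condition 2κ = 2mλ/ℏ², so κ = 3.060.
Then E = −ℏ²κ²/(2m) = −mλ²/(2ℏ²) = -4.682.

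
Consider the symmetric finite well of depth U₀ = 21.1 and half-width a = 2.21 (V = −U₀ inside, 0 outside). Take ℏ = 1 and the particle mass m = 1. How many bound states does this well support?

Define the well-strength parameter z₀ = (a/ℏ)√(2mU₀) = 2.21 × √(2·1·21.1) = 14.36.
A new bound state (alternating even/odd) appears each time z₀ passes a multiple of π/2, so N = ⌊2z₀/π⌋ + 1 = ⌊9.140⌋ + 1 = 10.

N = 10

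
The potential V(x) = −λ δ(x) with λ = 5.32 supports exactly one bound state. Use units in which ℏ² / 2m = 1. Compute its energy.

For x ≠ 0 the bound state is ψ ∝ e^{−κ|x|}; integrating the TISE across the delta gives the cusp condition 2κ = 2mλ/ℏ², so κ = 2.660.
Then E = −ℏ²κ²/(2m) = −mλ²/(2ℏ²) = -7.076.

E = -7.08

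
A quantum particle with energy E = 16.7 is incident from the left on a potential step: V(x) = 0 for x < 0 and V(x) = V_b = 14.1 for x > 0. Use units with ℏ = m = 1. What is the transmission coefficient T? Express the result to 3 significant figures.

T = 0.812

The wavenumbers are k₁ = √(2mE)/ℏ = 5.779 on the left and k₂ = √(2m(E − V_b))/ℏ = 2.280 on the right.
Matching ψ and ψ′ at x = 0 gives r = (k₁ − k₂)/(k₁ + k₂), so R = r² = 0.1885 and T = 1 − R = 0.8115.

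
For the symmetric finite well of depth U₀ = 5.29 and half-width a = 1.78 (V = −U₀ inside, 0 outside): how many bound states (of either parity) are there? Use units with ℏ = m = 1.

Define the well-strength parameter z₀ = (a/ℏ)√(2mU₀) = 1.78 × √(2·1·5.29) = 5.790.
A new bound state (alternating even/odd) appears each time z₀ passes a multiple of π/2, so N = ⌊2z₀/π⌋ + 1 = ⌊3.686⌋ + 1 = 4.

N = 4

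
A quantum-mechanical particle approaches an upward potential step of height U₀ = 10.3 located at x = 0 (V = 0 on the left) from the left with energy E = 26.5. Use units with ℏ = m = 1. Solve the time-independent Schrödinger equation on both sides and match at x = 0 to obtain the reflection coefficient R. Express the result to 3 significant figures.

R = 0.0150

The wavenumbers are k₁ = √(2mE)/ℏ = 7.280 on the left and k₂ = √(2m(E − U₀))/ℏ = 5.692 on the right.
Matching ψ and ψ′ at x = 0 gives r = (k₁ − k₂)/(k₁ + k₂), so R = r² = 0.01499 and T = 1 − R = 0.9850.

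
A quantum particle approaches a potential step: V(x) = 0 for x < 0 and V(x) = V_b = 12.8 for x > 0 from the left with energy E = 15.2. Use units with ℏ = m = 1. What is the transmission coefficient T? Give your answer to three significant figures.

The wavenumbers are k₁ = √(2mE)/ℏ = 5.514 on the left and k₂ = √(2m(E − V_b))/ℏ = 2.191 on the right.
Matching ψ and ψ′ at x = 0 gives r = (k₁ − k₂)/(k₁ + k₂), so R = r² = 0.1860 and T = 1 − R = 0.8140.

T = 0.814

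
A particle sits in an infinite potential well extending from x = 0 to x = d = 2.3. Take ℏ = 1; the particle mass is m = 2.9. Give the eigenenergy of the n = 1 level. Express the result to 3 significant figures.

Requiring ψ(0) = ψ(d) = 0 quantises k = nπ/d, hence E_n = ℏ²k²/2m = n²π²ℏ²/(2md²).
E_1 = 1² × π² / (2 × 2.9 × 2.3²) = 0.3217.

E = 0.322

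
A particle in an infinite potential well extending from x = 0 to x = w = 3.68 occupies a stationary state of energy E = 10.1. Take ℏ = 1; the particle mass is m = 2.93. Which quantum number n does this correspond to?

From E_n = n²π²ℏ²/(2mw²) invert to n = √(2mw²E)/(πℏ).
n = (3.68/π) × √(2 × 2.93 × 10.1) = 9.012 → n = 9.

n = 9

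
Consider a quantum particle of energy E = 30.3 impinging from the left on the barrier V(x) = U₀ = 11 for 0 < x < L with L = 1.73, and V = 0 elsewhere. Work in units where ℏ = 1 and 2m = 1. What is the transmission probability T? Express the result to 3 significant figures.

Above the barrier the interior wavenumber is k₂ = √(2m(E − U₀))/ℏ = 4.393, giving phase k₂L = 7.600.
T = [1 + U₀² sin²(k₂L) / (4E(E − U₀))]⁻¹ = 1/1.048 = 0.954.

T = 0.954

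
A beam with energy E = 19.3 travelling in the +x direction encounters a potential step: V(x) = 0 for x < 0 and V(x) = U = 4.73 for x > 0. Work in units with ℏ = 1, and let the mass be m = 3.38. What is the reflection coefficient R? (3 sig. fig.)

On each side the TISE gives plane waves with k = √(2m(E − V))/ℏ: k₁ = √(2·3.38·19.3) = 11.42, k₂ = √(2·3.38·14.57) = 9.924.
Matching ψ and ψ′ at x = 0 gives r = (k₁ − k₂)/(k₁ + k₂), so R = r² = 0.004924 and T = 1 − R = 0.9951.

R = 0.00492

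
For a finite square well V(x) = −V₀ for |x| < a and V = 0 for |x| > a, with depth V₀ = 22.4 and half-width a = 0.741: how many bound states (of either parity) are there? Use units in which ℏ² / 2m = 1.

N = 3

Define the well-strength parameter z₀ = (a/ℏ)√(2mV₀) = 0.741 × √(2·0.5·22.4) = 3.507.
A new bound state (alternating even/odd) appears each time z₀ passes a multiple of π/2, so N = ⌊2z₀/π⌋ + 1 = ⌊2.233⌋ + 1 = 3.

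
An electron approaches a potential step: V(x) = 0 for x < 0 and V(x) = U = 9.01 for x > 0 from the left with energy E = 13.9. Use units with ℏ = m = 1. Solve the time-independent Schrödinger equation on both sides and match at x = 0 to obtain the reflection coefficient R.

R = 0.0652

On each side the TISE gives plane waves with k = √(2m(E − V))/ℏ: k₁ = √(2·1·13.9) = 5.273, k₂ = √(2·1·4.89) = 3.127.
Matching ψ and ψ′ at x = 0 gives r = (k₁ − k₂)/(k₁ + k₂), so R = r² = 0.06523 and T = 1 − R = 0.9348.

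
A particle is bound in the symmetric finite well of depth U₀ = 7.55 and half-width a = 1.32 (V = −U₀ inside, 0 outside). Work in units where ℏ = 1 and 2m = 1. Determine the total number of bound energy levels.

The dimensionless depth is z₀ = a√(2mU₀)/ℏ = 1.32 × √(7.550) = 3.627.
The even/odd transcendental equations gain one root per π/2 in z₀, giving N = 1 + ⌊2z₀/π⌋ = 1 + ⌊2.309⌋ = 3.

N = 3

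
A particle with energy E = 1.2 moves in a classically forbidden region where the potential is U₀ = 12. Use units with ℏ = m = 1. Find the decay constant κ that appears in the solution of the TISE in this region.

Since E < U₀ the TISE in this region is ψ'' = κ²ψ with κ = √(2m(U₀ − E))/ℏ.
κ = √(2 × 1 × 10.8) = 4.648.

κ = 4.65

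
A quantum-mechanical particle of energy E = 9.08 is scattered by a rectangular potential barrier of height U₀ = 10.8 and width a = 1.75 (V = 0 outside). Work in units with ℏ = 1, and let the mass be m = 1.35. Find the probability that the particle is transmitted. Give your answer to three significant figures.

T = 0.00114

E < U₀: inside the barrier ψ ∝ e^{±κx} with κ = √(2m(U₀ − E))/ℏ = 2.155.
κa = 3.771, sinh(κa) = 21.71.
The exact tunnelling result is T⁻¹ = 1 + U₀² sinh²(κa) / [4E(U₀ − E)] = 880.7, so T = 0.00114.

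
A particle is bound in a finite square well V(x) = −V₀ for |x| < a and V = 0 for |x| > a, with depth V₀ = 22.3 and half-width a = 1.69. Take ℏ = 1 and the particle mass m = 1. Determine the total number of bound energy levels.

N = 8

Define the well-strength parameter z₀ = (a/ℏ)√(2mV₀) = 1.69 × √(2·1·22.3) = 11.29.
The even/odd transcendental equations gain one root per π/2 in z₀, giving N = 1 + ⌊2z₀/π⌋ = 1 + ⌊7.185⌋ = 8.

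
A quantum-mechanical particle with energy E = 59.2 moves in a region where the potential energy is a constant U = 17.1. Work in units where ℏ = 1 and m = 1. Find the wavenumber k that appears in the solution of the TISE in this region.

With E > U the solution is oscillatory, ψ ∝ e^{±ikx} with k = √(2m(E − U))/ℏ.
k = √(2 × 1 × 42.1) = 9.176.

k = 9.18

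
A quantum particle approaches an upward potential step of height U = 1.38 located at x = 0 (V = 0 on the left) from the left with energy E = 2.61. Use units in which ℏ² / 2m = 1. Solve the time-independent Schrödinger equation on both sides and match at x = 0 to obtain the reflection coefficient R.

The wavenumbers are k₁ = √(2mE)/ℏ = 1.616 on the left and k₂ = √(2m(E − U))/ℏ = 1.109 on the right.
Matching ψ and ψ′ at x = 0 gives r = (k₁ − k₂)/(k₁ + k₂), so R = r² = 0.03456 and T = 1 − R = 0.9654.

R = 0.0346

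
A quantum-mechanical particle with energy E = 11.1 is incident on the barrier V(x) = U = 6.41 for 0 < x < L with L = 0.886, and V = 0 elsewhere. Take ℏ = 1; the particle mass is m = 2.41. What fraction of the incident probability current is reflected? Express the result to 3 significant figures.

R = 0.132

Above the barrier the interior wavenumber is k₂ = √(2m(E − U))/ℏ = 4.755, giving phase k₂L = 4.213.
T = [1 + U² sin²(k₂L) / (4E(E − U))]⁻¹ = 1/1.152 = 0.868.
R = 1 − T = 0.132.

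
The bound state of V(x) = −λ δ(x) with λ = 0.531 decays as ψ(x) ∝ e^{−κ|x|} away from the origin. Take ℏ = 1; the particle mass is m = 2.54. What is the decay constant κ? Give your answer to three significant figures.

Integrating the TISE across x = 0 gives the cusp condition ψ'(0⁺) − ψ'(0⁻) = −(2mλ/ℏ²)ψ(0).
With ψ ∝ e^{−κ|x|} this yields −2κ = −2mλ/ℏ², so κ = mλ/ℏ² = 1.349.

κ = 1.35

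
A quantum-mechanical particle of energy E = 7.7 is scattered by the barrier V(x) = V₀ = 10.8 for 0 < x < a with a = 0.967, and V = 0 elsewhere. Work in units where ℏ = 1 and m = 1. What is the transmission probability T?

T = 0.0263

E < V₀: inside the barrier ψ ∝ e^{±κx} with κ = √(2m(V₀ − E))/ℏ = 2.490.
κa = 2.408, sinh(κa) = 5.510.
Matching ψ, ψ′ at both faces gives T = [1 + V₀² sinh²(κa) / (4E(V₀ − E))]⁻¹ = 1/38.09 = 0.0263.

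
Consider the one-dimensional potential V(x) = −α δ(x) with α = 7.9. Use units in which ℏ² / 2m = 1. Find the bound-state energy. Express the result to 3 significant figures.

E = -15.6

For x ≠ 0 the bound state is ψ ∝ e^{−κ|x|}; integrating the TISE across the delta gives the cusp condition 2κ = 2mα/ℏ², so κ = 3.950.
Then E = −ℏ²κ²/(2m) = −mα²/(2ℏ²) = -15.60.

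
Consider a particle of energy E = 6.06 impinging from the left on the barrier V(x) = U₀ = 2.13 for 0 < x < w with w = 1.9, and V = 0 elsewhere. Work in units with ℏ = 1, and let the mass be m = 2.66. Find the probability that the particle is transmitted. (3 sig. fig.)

T = 0.979

E > U₀: inside the barrier k₂ = √(2m(E − U₀))/ℏ = 4.572, k₂w = 8.688.
T = [1 + U₀² sin²(k₂w) / (4E(E − U₀))]⁻¹ = 1/1.022 = 0.979.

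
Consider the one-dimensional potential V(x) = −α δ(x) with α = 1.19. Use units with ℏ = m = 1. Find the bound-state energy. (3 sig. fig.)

E = -0.708

The bound state is ψ(x) = √κ e^{−κ|x|}. The derivative jump ψ'(0⁺) − ψ'(0⁻) = −(2mα/ℏ²)ψ(0) fixes κ = mα/ℏ² = 1.190.
Then E = −ℏ²κ²/(2m) = −mα²/(2ℏ²) = -0.7081.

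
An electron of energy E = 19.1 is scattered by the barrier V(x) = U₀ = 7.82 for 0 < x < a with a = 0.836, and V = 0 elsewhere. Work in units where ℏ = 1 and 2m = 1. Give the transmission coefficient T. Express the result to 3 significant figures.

Above the barrier the interior wavenumber is k₂ = √(2m(E − U₀))/ℏ = 3.359, giving phase k₂a = 2.808.
Matching at both interfaces gives T⁻¹ = 1 + U₀² sin²(k₂a) / [4E(E − U₀)] = 1.008, hence T = 0.992.

T = 0.992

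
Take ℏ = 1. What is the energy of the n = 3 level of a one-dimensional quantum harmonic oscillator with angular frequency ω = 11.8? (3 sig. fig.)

E = 41.3

The oscillator eigenvalues are E_n = ℏω(n + ½), so E_3 = 11.8 × 3.5 = 41.30.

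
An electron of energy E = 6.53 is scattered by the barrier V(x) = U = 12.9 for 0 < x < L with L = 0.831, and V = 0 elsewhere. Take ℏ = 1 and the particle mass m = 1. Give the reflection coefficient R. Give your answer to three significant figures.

R = 0.989

E < U: inside the barrier ψ ∝ e^{±κx} with κ = √(2m(U − E))/ℏ = 3.569.
κL = 2.966, sinh(κL) = 9.682.
Matching ψ, ψ′ at both faces gives T = [1 + U² sinh²(κL) / (4E(U − E))]⁻¹ = 1/94.76 = 0.0106.
R = 1 − T = 0.989.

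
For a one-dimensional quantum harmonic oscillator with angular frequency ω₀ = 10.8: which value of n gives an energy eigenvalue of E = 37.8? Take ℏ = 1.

n = 3

E_n = ℏω₀(n + ½) ⇒ n = E/(ℏω₀) − ½ = 37.8/10.8 − 0.5 = 3.000 → n = 3.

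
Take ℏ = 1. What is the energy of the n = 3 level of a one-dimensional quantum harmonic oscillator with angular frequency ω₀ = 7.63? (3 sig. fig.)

Using E_n = (n + ½)ℏω₀: E_3 = 3.5 × 7.63 = 26.71.

E = 26.7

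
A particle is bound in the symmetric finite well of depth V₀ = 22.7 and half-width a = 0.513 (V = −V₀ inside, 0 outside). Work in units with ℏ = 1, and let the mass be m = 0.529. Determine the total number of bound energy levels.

Define the well-strength parameter z₀ = (a/ℏ)√(2mV₀) = 0.513 × √(2·0.529·22.7) = 2.514.
The even/odd transcendental equations gain one root per π/2 in z₀, giving N = 1 + ⌊2z₀/π⌋ = 1 + ⌊1.600⌋ = 2.

N = 2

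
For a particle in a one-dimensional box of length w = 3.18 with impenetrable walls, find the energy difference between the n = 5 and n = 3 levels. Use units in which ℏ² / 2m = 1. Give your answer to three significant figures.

ΔE = 15.6

E_n = n²π²ℏ²/(2mw²), so ΔE = (5² − 3²) π²ℏ²/(2mw²).
ΔE = 16 × π² / (2 × 0.5 × 3.18²) = 15.62.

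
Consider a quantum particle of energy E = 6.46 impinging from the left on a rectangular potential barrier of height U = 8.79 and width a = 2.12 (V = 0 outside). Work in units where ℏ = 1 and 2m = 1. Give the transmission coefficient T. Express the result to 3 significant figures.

T = 0.00481

E < U: inside the barrier ψ ∝ e^{±κx} with κ = √(2m(U − E))/ℏ = 1.526.
κa = 3.236, sinh(κa) = 12.70.
The exact tunnelling result is T⁻¹ = 1 + U² sinh²(κa) / [4E(U − E)] = 207.9, so T = 0.00481.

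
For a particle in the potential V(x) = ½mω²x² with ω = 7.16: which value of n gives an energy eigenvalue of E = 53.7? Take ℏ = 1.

Invert E_n = (n + ½)ℏω: n = E/ℏω − ½ = 7.000, so n = 7.

n = 7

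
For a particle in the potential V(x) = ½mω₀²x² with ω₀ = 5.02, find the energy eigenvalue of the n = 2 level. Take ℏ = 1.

Using E_n = (n + ½)ℏω₀: E_2 = 2.5 × 5.02 = 12.55.

E = 12.6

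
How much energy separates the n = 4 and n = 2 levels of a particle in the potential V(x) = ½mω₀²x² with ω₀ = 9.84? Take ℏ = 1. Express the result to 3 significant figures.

E_n = ℏω₀(n + ½), so ΔE = (4 − 2) ℏω₀ = 2 × 9.84 = 19.68.

ΔE = 19.7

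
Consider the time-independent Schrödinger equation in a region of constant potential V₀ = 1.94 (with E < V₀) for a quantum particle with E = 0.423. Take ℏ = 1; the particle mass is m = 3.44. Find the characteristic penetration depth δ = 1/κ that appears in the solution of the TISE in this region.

Since E < V₀ the TISE in this region is ψ'' = κ²ψ with κ = √(2m(V₀ − E))/ℏ.
κ = √(2 × 3.44 × 1.517) = 3.231. The penetration depth is δ = 1/κ = 0.310.

δ = 0.310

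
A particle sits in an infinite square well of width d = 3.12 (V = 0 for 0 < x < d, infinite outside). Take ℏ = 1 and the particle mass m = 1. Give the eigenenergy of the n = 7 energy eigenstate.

Requiring ψ(0) = ψ(d) = 0 quantises k = nπ/d, hence E_n = ℏ²k²/2m = n²π²ℏ²/(2md²).
E_7 = 7² × π² / (2 × 1 × 3.12²) = 24.84.

E = 24.8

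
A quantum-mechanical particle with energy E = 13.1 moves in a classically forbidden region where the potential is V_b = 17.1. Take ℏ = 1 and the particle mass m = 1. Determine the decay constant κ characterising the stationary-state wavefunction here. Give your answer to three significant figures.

Since E < V_b the TISE in this region is ψ'' = κ²ψ with κ = √(2m(V_b − E))/ℏ.
κ = √(2 × 1 × 4) = 2.828.

κ = 2.83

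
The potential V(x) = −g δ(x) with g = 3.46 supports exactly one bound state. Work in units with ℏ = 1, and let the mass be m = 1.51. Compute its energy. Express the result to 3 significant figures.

E = -9.04

For x ≠ 0 the bound state is ψ ∝ e^{−κ|x|}; integrating the TISE across the delta gives the cusp condition 2κ = 2mg/ℏ², so κ = 5.225.
Then E = −ℏ²κ²/(2m) = −mg²/(2ℏ²) = -9.039.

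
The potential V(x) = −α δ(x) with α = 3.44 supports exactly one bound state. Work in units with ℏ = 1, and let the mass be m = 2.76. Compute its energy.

For x ≠ 0 the bound state is ψ ∝ e^{−κ|x|}; integrating the TISE across the delta gives the cusp condition 2κ = 2mα/ℏ², so κ = 9.494.
Then E = −ℏ²κ²/(2m) = −mα²/(2ℏ²) = -16.33.

E = -16.3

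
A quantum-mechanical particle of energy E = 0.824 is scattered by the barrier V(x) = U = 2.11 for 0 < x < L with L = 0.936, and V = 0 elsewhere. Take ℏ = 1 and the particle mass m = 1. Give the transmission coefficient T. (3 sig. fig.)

T = 0.173

E < U: inside the barrier ψ ∝ e^{±κx} with κ = √(2m(U − E))/ℏ = 1.604.
κL = 1.501, sinh(κL) = 2.132.
The exact tunnelling result is T⁻¹ = 1 + U² sinh²(κL) / [4E(U − E)] = 5.774, so T = 0.173.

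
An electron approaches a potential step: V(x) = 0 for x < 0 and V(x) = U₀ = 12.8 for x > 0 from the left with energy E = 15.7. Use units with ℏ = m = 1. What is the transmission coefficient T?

T = 0.841

The wavenumbers are k₁ = √(2mE)/ℏ = 5.604 on the left and k₂ = √(2m(E − U₀))/ℏ = 2.408 on the right.
Continuity of ψ and ψ′ at the step yields the reflection amplitude r = (k₁ − k₂)/(k₁ + k₂) = 0.3988; thus R = |r|² = 0.1591, T = 0.8409.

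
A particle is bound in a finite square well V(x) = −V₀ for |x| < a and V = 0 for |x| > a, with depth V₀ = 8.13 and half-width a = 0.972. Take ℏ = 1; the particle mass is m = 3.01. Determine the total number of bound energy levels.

N = 5

The dimensionless depth is z₀ = a√(2mV₀)/ℏ = 0.972 × √(48.94) = 6.800.
A new bound state (alternating even/odd) appears each time z₀ passes a multiple of π/2, so N = ⌊2z₀/π⌋ + 1 = ⌊4.329⌋ + 1 = 5.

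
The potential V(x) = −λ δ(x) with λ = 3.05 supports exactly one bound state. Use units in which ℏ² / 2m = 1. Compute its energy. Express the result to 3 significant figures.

The bound state is ψ(x) = √κ e^{−κ|x|}. The derivative jump ψ'(0⁺) − ψ'(0⁻) = −(2mλ/ℏ²)ψ(0) fixes κ = mλ/ℏ² = 1.525.
Then E = −ℏ²κ²/(2m) = −mλ²/(2ℏ²) = -2.326.

E = -2.33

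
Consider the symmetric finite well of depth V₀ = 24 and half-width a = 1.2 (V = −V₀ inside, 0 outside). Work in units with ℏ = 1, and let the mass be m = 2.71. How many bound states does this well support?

The dimensionless depth is z₀ = a√(2mV₀)/ℏ = 1.2 × √(130.1) = 13.69.
A new bound state (alternating even/odd) appears each time z₀ passes a multiple of π/2, so N = ⌊2z₀/π⌋ + 1 = ⌊8.713⌋ + 1 = 9.

N = 9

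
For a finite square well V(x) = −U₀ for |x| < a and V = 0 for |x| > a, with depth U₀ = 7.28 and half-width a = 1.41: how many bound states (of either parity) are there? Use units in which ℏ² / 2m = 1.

Define the well-strength parameter z₀ = (a/ℏ)√(2mU₀) = 1.41 × √(2·0.5·7.28) = 3.804.
The even/odd transcendental equations gain one root per π/2 in z₀, giving N = 1 + ⌊2z₀/π⌋ = 1 + ⌊2.422⌋ = 3.

N = 3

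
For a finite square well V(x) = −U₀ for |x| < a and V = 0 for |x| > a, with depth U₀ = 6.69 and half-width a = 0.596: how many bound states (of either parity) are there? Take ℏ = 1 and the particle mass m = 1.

Define the well-strength parameter z₀ = (a/ℏ)√(2mU₀) = 0.596 × √(2·1·6.69) = 2.180.
The even/odd transcendental equations gain one root per π/2 in z₀, giving N = 1 + ⌊2z₀/π⌋ = 1 + ⌊1.388⌋ = 2.

N = 2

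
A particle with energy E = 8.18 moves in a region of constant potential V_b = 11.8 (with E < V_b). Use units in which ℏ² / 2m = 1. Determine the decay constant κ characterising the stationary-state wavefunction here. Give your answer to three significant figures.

κ = 1.90

Since E < V_b the TISE in this region is ψ'' = κ²ψ with κ = √(2m(V_b − E))/ℏ.
κ = √(2 × 0.5 × 3.62) = 1.903.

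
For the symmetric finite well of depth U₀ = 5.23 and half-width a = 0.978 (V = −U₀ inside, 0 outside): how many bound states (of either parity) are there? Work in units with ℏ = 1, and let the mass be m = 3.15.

Define the well-strength parameter z₀ = (a/ℏ)√(2mU₀) = 0.978 × √(2·3.15·5.23) = 5.614.
A new bound state (alternating even/odd) appears each time z₀ passes a multiple of π/2, so N = ⌊2z₀/π⌋ + 1 = ⌊3.574⌋ + 1 = 4.

N = 4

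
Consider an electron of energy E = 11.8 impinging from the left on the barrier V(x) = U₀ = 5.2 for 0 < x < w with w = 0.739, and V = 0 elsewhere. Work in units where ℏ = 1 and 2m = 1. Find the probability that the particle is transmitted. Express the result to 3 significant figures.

E > U₀: inside the barrier k₂ = √(2m(E − U₀))/ℏ = 2.569, k₂w = 1.899.
Matching at both interfaces gives T⁻¹ = 1 + U₀² sin²(k₂w) / [4E(E − U₀)] = 1.078, hence T = 0.928.

T = 0.928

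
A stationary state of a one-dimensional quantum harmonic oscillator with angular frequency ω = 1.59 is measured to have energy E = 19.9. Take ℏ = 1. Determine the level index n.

n = 12

Invert E_n = (n + ½)ℏω: n = E/ℏω − ½ = 12.016, so n = 12.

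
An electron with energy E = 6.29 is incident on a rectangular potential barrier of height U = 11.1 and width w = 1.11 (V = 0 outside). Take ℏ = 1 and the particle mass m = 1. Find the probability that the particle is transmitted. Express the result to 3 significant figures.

Since E < U the interior solution is evanescent with decay constant κ = √(2m(U − E))/ℏ = 3.102.
κw = 3.443, sinh(κw) = 15.62.
The exact tunnelling result is T⁻¹ = 1 + U² sinh²(κw) / [4E(U − E)] = 249.4, so T = 0.00401.

T = 0.00401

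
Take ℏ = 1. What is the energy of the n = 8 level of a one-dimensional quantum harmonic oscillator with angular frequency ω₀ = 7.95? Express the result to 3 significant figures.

E = 67.6

Using E_n = (n + ½)ℏω₀: E_8 = 8.5 × 7.95 = 67.58.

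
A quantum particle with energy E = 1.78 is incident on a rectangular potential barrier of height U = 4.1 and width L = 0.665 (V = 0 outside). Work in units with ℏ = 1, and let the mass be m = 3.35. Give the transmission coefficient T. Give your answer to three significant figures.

E < U: inside the barrier ψ ∝ e^{±κx} with κ = √(2m(U − E))/ℏ = 3.943.
κL = 2.622, sinh(κL) = 6.844.
Matching ψ, ψ′ at both faces gives T = [1 + U² sinh²(κL) / (4E(U − E))]⁻¹ = 1/48.67 = 0.0205.

T = 0.0205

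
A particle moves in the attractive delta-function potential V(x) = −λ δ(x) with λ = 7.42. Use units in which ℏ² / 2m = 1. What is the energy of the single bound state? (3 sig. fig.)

For x ≠ 0 the bound state is ψ ∝ e^{−κ|x|}; integrating the TISE across the delta gives the cusp condition 2κ = 2mλ/ℏ², so κ = 3.710.
Then E = −ℏ²κ²/(2m) = −mλ²/(2ℏ²) = -13.76.

E = -13.8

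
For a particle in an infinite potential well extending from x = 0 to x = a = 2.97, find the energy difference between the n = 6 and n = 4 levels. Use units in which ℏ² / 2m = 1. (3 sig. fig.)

E_n = n²π²ℏ²/(2ma²), so ΔE = (6² − 4²) π²ℏ²/(2ma²).
ΔE = 20 × π² / (2 × 0.5 × 2.97²) = 22.38.

ΔE = 22.4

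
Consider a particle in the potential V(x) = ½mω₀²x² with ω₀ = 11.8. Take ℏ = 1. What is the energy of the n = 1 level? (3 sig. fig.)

The oscillator eigenvalues are E_n = ℏω₀(n + ½), so E_1 = 11.8 × 1.5 = 17.70.

E = 17.7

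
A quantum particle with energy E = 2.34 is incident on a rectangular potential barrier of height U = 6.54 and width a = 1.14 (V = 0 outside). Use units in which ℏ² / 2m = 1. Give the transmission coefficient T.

E < U: inside the barrier ψ ∝ e^{±κx} with κ = √(2m(U − E))/ℏ = 2.049.
κa = 2.336, sinh(κa) = 5.123.
Matching ψ, ψ′ at both faces gives T = [1 + U² sinh²(κa) / (4E(U − E))]⁻¹ = 1/29.56 = 0.0338.

T = 0.0338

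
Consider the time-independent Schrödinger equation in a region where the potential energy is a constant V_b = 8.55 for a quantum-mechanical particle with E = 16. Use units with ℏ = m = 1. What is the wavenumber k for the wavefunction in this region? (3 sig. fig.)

With E > V_b the solution is oscillatory, ψ ∝ e^{±ikx} with k = √(2m(E − V_b))/ℏ.
k = √(2 × 1 × 7.45) = 3.860.

k = 3.86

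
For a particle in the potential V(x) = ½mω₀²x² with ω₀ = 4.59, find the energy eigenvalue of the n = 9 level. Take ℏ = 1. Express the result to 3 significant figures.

E = 43.6

The oscillator eigenvalues are E_n = ℏω₀(n + ½), so E_9 = 4.59 × 9.5 = 43.61.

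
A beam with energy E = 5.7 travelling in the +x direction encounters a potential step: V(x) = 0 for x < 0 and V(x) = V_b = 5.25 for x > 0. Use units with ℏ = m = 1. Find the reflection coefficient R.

On each side the TISE gives plane waves with k = √(2m(E − V))/ℏ: k₁ = √(2·1·5.7) = 3.376, k₂ = √(2·1·0.45) = 0.9487.
Continuity of ψ and ψ′ at the step yields the reflection amplitude r = (k₁ − k₂)/(k₁ + k₂) = 0.5613; thus R = |r|² = 0.3151, T = 0.6849.

R = 0.315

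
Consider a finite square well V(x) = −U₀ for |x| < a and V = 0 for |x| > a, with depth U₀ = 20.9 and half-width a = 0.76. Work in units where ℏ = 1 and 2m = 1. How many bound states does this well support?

The dimensionless depth is z₀ = a√(2mU₀)/ℏ = 0.76 × √(20.90) = 3.474.
A new bound state (alternating even/odd) appears each time z₀ passes a multiple of π/2, so N = ⌊2z₀/π⌋ + 1 = ⌊2.212⌋ + 1 = 3.

N = 3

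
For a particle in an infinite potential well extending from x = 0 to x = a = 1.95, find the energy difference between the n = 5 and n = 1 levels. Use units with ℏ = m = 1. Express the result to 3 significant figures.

E_n = n²π²ℏ²/(2ma²), so ΔE = (5² − 1²) π²ℏ²/(2ma²).
ΔE = 24 × π² / (2 × 1 × 1.95²) = 31.15.

ΔE = 31.1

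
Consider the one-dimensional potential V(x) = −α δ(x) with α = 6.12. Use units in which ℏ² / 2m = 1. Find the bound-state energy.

E = -9.36

For x ≠ 0 the bound state is ψ ∝ e^{−κ|x|}; integrating the TISE across the delta gives the cusp condition 2κ = 2mα/ℏ², so κ = 3.060.
Then E = −ℏ²κ²/(2m) = −mα²/(2ℏ²) = -9.364.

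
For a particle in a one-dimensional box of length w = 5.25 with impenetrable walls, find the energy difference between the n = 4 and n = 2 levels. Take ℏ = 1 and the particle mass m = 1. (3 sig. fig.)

ΔE = 2.15

E_n = n²π²ℏ²/(2mw²), so ΔE = (4² − 2²) π²ℏ²/(2mw²).
ΔE = 12 × π² / (2 × 1 × 5.25²) = 2.148.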